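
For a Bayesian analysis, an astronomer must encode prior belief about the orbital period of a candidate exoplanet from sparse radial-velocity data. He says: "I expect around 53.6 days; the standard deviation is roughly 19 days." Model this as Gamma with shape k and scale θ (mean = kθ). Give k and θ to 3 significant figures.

For Gamma(k, scale θ): mean = kθ, variance = kθ², so CV = 1/√k.
CV = SD/mean = 19/53.6 = 0.3545, hence k = 1/CV² = 7.96.
Then θ = mean/k = 53.6/7.96 = 6.74.

k ≈ 7.96, θ ≈ 6.74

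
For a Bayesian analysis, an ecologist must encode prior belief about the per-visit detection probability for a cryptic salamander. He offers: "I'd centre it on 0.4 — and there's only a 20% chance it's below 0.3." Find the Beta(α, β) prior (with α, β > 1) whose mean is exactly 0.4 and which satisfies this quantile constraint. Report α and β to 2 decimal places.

α ≈ 6.97, β ≈ 10.46

With mean 0.4 fixed, write α = 0.4s, β = 0.6s where s = α+β.
Need P(θ < 0.3) = 0.2 under Beta(0.4s, 0.6s). Normal approximation: (q−m)/√(m(1−m)/s) ≈ z_{0.2} = -0.842, so s ≈ 0.4·0.6·(-0.842)²/(0.3−0.4)² = 17.0.
At s = 17.0: P(θ<0.3) ≈ 0.203. Adjusting to match 0.2 gives s ≈ 17.43.
So α = 0.4·17.43 ≈ 6.97, β = 0.6·17.43 ≈ 10.46.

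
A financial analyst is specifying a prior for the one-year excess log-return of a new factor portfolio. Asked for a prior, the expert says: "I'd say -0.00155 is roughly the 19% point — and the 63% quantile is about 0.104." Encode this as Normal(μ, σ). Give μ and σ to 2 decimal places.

μ = 0.08, σ = 0.09

For Normal(μ,σ), the p-quantile is μ + z_p·σ. Here z_{0.19} = -0.8779, z_{0.63} = 0.3319.
So -0.00155 = μ − 0.8779σ and 0.104 = μ + 0.3319σ.
Subtracting: σ = (0.104 − -0.00155)/(0.3319 − (-0.8779)) = 0.09.
Then μ = -0.00155 − (-0.8779)·0.09 = 0.08.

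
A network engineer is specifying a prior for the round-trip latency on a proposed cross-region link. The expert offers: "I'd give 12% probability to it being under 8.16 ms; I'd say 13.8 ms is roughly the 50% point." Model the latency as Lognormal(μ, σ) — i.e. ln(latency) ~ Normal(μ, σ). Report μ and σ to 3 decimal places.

If T ~ Lognormal(μ,σ) then ln T ~ Normal(μ,σ), so the p-quantile of ln T is μ + z_p·σ.
ln(8.16) = 2.099 and ln(13.8) = 2.625; z_{0.12} = -1.175, z_{0.5} = 0.
σ = (2.625 − 2.099)/(0 − (-1.175)) = 0.447.
μ = 2.099 − (-1.175)·0.447 = 2.625.

μ ≈ 2.625, σ ≈ 0.447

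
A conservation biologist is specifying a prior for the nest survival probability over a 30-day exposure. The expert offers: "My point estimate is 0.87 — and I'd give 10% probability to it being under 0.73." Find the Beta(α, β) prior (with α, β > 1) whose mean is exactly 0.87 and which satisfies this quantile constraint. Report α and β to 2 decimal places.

With mean 0.87 fixed, write α = 0.87s, β = 0.13s where s = α+β.
Need P(θ < 0.73) = 0.1 under Beta(0.87s, 0.13s). Normal approximation: (q−m)/√(m(1−m)/s) ≈ z_{0.1} = -1.28, so s ≈ 0.87·0.13·(-1.28)²/(0.73−0.87)² = 9.5.
At s = 9.5: P(θ<0.73) ≈ 0.106. Adjusting to match 0.1 gives s ≈ 10.28.
So α = 0.87·10.28 ≈ 8.94, β = 0.13·10.28 ≈ 1.34.

α ≈ 8.94, β ≈ 1.34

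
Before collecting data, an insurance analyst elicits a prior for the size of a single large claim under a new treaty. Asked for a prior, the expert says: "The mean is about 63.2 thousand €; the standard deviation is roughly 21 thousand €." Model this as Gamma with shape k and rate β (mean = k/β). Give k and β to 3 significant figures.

k ≈ 9.06, β ≈ 0.143

For Gamma(k, rate β): mean = k/β, variance = k/β², so CV = 1/√k.
CV = SD/mean = 21/63.2 = 0.3323, hence k = 1/CV² = 9.06.
Then β = k/mean = 9.06/63.2 = 0.143.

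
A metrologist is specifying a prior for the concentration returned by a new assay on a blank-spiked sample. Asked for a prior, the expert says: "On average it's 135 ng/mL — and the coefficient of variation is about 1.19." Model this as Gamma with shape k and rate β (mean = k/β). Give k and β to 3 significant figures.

k ≈ 0.706, β ≈ 0.00523

For Gamma(k, rate β): mean = k/β, variance = k/β², so CV = 1/√k.
CV = 1.19, hence k = 1/CV² = 0.706.
Then β = k/mean = 0.706/135 = 0.00523.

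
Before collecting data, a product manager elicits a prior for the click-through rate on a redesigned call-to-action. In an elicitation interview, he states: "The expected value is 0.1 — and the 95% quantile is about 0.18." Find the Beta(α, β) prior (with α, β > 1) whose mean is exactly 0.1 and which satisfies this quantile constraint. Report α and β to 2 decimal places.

α ≈ 4.67, β ≈ 42.06

With mean 0.1 fixed, write α = 0.1s, β = 0.9s where s = α+β.
Need P(θ < 0.18) = 0.95 under Beta(0.1s, 0.9s). Normal approximation: (q−m)/√(m(1−m)/s) ≈ z_{0.95} = 1.64, so s ≈ 0.1·0.9·(1.64)²/(0.18−0.1)² = 38.0.
At s = 38.0: P(θ<0.18) ≈ 0.934. Adjusting to match 0.95 gives s ≈ 46.73.
So α = 0.1·46.73 ≈ 4.67, β = 0.9·46.73 ≈ 42.06.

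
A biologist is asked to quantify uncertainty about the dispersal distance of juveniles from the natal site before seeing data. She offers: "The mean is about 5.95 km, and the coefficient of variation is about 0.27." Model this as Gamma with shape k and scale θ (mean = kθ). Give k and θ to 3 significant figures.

k ≈ 13.7, θ ≈ 0.434

For Gamma(k, scale θ): mean = kθ, variance = kθ², so CV = 1/√k.
CV = 0.27, hence k = 1/CV² = 13.7.
Then θ = mean/k = 5.95/13.7 = 0.434.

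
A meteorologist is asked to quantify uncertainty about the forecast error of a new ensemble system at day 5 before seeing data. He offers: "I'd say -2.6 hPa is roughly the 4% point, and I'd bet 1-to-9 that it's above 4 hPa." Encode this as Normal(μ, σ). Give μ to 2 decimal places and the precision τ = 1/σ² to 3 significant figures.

The p-quantile of Normal(μ,σ) is μ + z_p·σ, with z_{0.04} = -1.751 and z_{0.9} = 1.282.
Eliminate σ: μ = (z₂·x₁ − z₁·x₂)/(z₂ − z₁) = (1.282·-2.6 − (-1.751)·4)/3.032 = 1.21.
Then σ = (x₂ − x₁)/(z₂ − z₁) = (4 − -2.6)/3.032 = 2.18.
Precision τ = 1/σ² = 1/2.177² = 0.211.

μ = 1.21, τ = 0.211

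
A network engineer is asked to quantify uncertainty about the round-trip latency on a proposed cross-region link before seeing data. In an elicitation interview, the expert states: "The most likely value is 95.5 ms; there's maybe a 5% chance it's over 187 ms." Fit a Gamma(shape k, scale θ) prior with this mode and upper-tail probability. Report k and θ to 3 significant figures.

Gamma(k,θ) with k>1 has mode (k−1)θ, so θ = 95.5/(k−1).
Need P(X < 187) = 0.95 with θ tied to k this way. Start at k = 2, θ = 95.5: P(X<187) ≈ 0.583.
Too low — raise k to concentrate. Iterating converges to k ≈ 7.15.
Then θ = 95.5/(7.15−1) ≈ 15.5.

k ≈ 7.15, θ ≈ 15.5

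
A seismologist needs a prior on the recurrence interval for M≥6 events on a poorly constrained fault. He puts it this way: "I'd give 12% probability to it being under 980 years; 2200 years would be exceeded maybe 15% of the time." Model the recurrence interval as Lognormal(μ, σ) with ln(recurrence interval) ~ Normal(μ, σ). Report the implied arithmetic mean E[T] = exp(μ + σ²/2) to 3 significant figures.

E[T] ≈ 1610 years

If T ~ Lognormal(μ,σ) then ln T ~ Normal(μ,σ), so the p-quantile of ln T is μ + z_p·σ.
ln(980) = 6.888 and ln(2200) = 7.696; z_{0.12} = -1.175, z_{0.85} = 1.036.
σ = (7.696 − 6.888)/(1.036 − (-1.175)) = 0.366.
μ = 6.888 − (-1.175)·0.366 = 7.317.
E[T] = exp(μ + σ²/2) = exp(7.317 + 0.0669) = 1610 years.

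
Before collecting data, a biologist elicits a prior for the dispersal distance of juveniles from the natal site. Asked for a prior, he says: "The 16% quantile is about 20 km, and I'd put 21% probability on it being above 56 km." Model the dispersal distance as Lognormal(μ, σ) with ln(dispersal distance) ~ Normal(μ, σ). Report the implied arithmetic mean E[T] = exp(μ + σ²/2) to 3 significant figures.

E[T] ≈ 41.6 km

If T ~ Lognormal(μ,σ) then ln T ~ Normal(μ,σ), so the p-quantile of ln T is μ + z_p·σ.
ln(20) = 2.996 and ln(56) = 4.025; z_{0.16} = -0.9945, z_{0.79} = 0.8064.
σ = (4.025 − 2.996)/(0.8064 − (-0.9945)) = 0.572.
μ = 2.996 − (-0.9945)·0.572 = 3.564.
E[T] = exp(μ + σ²/2) = exp(3.564 + 0.1634) = 41.6 km.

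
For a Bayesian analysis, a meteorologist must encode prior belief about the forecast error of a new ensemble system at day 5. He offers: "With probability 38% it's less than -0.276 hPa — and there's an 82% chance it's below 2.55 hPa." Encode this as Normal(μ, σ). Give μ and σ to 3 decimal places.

μ = 0.431, σ = 2.315

For Normal(μ,σ), the p-quantile is μ + z_p·σ. Here z_{0.38} = -0.3055, z_{0.82} = 0.9154.
So -0.276 = μ − 0.3055σ and 2.55 = μ + 0.9154σ.
Subtracting: σ = (2.55 − -0.276)/(0.9154 − (-0.3055)) = 2.315.
Then μ = -0.276 − (-0.3055)·2.315 = 0.431.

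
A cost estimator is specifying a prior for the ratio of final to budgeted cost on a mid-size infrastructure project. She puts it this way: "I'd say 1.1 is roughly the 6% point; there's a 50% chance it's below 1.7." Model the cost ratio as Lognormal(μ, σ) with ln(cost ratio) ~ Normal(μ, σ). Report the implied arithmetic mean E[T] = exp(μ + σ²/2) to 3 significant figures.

E[T] ≈ 1.77

If T ~ Lognormal(μ,σ) then ln T ~ Normal(μ,σ), so the p-quantile of ln T is μ + z_p·σ.
ln(1.1) = 0.09531 and ln(1.7) = 0.5306; z_{0.06} = -1.555, z_{0.5} = 0.
σ = (0.5306 − 0.09531)/(0 − (-1.555)) = 0.280.
μ = 0.09531 − (-1.555)·0.280 = 0.531.
E[T] = exp(μ + σ²/2) = exp(0.531 + 0.0392) = 1.77.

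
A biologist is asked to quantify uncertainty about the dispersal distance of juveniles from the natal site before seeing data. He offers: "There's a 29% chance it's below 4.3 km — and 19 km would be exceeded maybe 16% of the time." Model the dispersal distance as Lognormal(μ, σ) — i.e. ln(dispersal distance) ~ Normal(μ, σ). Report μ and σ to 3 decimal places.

If T ~ Lognormal(μ,σ) then ln T ~ Normal(μ,σ), so the p-quantile of ln T is μ + z_p·σ.
ln(4.3) = 1.459 and ln(19) = 2.944; z_{0.29} = -0.5534, z_{0.84} = 0.9945.
σ = (2.944 − 1.459)/(0.9945 − (-0.5534)) = 0.960.
μ = 1.459 − (-0.5534)·0.960 = 1.990.

μ ≈ 1.990, σ ≈ 0.960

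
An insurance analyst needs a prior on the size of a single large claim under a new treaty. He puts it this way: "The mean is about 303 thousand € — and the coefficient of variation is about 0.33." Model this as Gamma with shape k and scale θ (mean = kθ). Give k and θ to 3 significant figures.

For Gamma(k, scale θ): mean = kθ, variance = kθ², so CV = 1/√k.
CV = 0.33, hence k = 1/CV² = 9.18.
Then θ = mean/k = 303/9.18 = 33.

k ≈ 9.18, θ ≈ 33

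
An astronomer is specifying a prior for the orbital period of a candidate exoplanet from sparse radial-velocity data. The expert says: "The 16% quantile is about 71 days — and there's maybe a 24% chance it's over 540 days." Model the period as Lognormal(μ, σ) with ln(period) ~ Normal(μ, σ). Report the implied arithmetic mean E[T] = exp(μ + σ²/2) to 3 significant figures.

If T ~ Lognormal(μ,σ) then ln T ~ Normal(μ,σ), so the p-quantile of ln T is μ + z_p·σ.
ln(71) = 4.263 and ln(540) = 6.292; z_{0.16} = -0.9945, z_{0.76} = 0.7063.
σ = (6.292 − 4.263)/(0.7063 − (-0.9945)) = 1.193.
μ = 4.263 − (-0.9945)·1.193 = 5.449.
E[T] = exp(μ + σ²/2) = exp(5.449 + 0.7115) = 474 days.

E[T] ≈ 474 days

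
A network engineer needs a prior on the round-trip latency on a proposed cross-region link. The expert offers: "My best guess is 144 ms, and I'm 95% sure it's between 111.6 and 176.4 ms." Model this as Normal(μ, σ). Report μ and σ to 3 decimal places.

A symmetric 95% interval runs μ ± z·σ with z = 1.96.
Half-width = 32.4, so σ = 32.4/1.96 = 16.531.
μ is the stated best guess, 144.000.

μ = 144.000, σ = 16.531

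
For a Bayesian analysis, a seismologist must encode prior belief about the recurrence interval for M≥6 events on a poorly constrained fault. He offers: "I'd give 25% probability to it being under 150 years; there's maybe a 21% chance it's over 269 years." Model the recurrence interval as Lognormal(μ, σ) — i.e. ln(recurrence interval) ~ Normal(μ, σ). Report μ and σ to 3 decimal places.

If T ~ Lognormal(μ,σ) then ln T ~ Normal(μ,σ), so the p-quantile of ln T is μ + z_p·σ.
ln(150) = 5.011 and ln(269) = 5.595; z_{0.25} = -0.6745, z_{0.79} = 0.8064.
σ = (5.595 − 5.011)/(0.8064 − (-0.6745)) = 0.394.
μ = 5.011 − (-0.6745)·0.394 = 5.277.

μ ≈ 5.277, σ ≈ 0.394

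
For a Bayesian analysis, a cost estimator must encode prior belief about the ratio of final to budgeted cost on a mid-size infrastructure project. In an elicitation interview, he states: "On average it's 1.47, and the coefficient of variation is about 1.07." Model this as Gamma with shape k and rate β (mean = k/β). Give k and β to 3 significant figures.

For Gamma(k, rate β): mean = k/β, variance = k/β², so CV = 1/√k.
CV = 1.07, hence k = 1/CV² = 0.873.
Then β = k/mean = 0.873/1.47 = 0.594.

k ≈ 0.873, β ≈ 0.594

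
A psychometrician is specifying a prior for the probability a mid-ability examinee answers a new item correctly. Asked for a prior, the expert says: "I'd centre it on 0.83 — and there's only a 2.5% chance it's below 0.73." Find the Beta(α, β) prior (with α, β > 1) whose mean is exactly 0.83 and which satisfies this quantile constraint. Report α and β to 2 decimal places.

With mean 0.83 fixed, write α = 0.83s, β = 0.17s where s = α+β.
Need P(θ < 0.73) = 0.025 under Beta(0.83s, 0.17s). Normal approximation: (q−m)/√(m(1−m)/s) ≈ z_{0.025} = -1.96, so s ≈ 0.83·0.17·(-1.96)²/(0.73−0.83)² = 54.2.
At s = 54.2: P(θ<0.73) ≈ 0.035. Adjusting to match 0.025 gives s ≈ 64.45.
So α = 0.83·64.45 ≈ 53.49, β = 0.17·64.45 ≈ 10.96.

α ≈ 53.49, β ≈ 10.96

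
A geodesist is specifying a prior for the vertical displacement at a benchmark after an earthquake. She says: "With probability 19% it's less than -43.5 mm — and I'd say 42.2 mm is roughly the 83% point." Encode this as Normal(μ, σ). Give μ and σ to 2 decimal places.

For Normal(μ,σ), the p-quantile is μ + z_p·σ. Here z_{0.19} = -0.8779, z_{0.83} = 0.9542.
So -43.5 = μ − 0.8779σ and 42.2 = μ + 0.9542σ.
Subtracting: σ = (42.2 − -43.5)/(0.9542 − (-0.8779)) = 46.78.
Then μ = -43.5 − (-0.8779)·46.78 = -2.43.

μ = -2.43, σ = 46.78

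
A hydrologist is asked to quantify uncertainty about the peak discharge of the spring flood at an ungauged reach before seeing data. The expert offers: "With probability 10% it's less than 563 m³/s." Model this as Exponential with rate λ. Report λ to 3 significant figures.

P(T < 563.0) = 1 − e^(−λ·563.0) = 0.1, so λ = −ln(1−0.1)/563.0 = −ln(0.9)/563.0 = 0.000187.

λ ≈ 0.000187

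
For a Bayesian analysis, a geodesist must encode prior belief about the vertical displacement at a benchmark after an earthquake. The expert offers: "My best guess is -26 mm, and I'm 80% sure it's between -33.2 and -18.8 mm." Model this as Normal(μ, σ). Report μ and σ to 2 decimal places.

A symmetric 80% interval runs μ ± z·σ with z = 1.282.
Half-width = 7.2, so σ = 7.2/1.282 = 5.62.
μ is the stated best guess, -26.00.

μ = -26.00, σ = 5.62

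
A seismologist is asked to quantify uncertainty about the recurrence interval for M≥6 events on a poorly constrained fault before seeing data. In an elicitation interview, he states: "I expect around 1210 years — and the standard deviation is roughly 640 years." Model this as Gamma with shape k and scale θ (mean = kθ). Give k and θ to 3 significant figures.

For Gamma(k, scale θ): mean = kθ, variance = kθ², so CV = 1/√k.
CV = SD/mean = 640/1210 = 0.5289, hence k = 1/CV² = 3.57.
Then θ = mean/k = 1210/3.57 = 339.

k ≈ 3.57, θ ≈ 339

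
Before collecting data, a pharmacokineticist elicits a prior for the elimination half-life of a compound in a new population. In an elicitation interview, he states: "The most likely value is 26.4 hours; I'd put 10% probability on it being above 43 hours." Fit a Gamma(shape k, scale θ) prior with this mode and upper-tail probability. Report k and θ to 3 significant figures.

Gamma(k,θ) with k>1 has mode (k−1)θ, so θ = 26.4/(k−1).
Need P(X < 43) = 0.9 with θ tied to k this way. Start at k = 2, θ = 26.4: P(X<43) ≈ 0.484.
Too low — raise k to concentrate. Iterating converges to k ≈ 8.91.
Then θ = 26.4/(8.91−1) ≈ 3.34.

k ≈ 8.91, θ ≈ 3.34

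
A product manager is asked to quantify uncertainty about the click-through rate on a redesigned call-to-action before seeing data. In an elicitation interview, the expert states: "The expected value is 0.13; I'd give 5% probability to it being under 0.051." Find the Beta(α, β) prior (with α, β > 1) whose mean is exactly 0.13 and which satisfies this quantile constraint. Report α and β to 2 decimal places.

α ≈ 4.52, β ≈ 30.23

With mean 0.13 fixed, write α = 0.13s, β = 0.87s where s = α+β.
Need P(θ < 0.051) = 0.05 under Beta(0.13s, 0.87s). Normal approximation: (q−m)/√(m(1−m)/s) ≈ z_{0.05} = -1.64, so s ≈ 0.13·0.87·(-1.64)²/(0.051−0.13)² = 49.0.
At s = 49.0: P(θ<0.051) ≈ 0.023. Adjusting to match 0.05 gives s ≈ 34.74.
So α = 0.13·34.74 ≈ 4.52, β = 0.87·34.74 ≈ 30.23.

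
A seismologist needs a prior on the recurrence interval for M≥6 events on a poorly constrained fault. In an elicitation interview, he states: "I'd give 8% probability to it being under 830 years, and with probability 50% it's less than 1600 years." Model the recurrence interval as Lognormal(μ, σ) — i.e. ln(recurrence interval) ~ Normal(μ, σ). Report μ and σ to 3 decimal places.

If T ~ Lognormal(μ,σ) then ln T ~ Normal(μ,σ), so the p-quantile of ln T is μ + z_p·σ.
ln(830) = 6.721 and ln(1600) = 7.378; z_{0.08} = -1.405, z_{0.5} = 0.
σ = (7.378 − 6.721)/(0 − (-1.405)) = 0.467.
μ = 6.721 − (-1.405)·0.467 = 7.378.

μ ≈ 7.378, σ ≈ 0.467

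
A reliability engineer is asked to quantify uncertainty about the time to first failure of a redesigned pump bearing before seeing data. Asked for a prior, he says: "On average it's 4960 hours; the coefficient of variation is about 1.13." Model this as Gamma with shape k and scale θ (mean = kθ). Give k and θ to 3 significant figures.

For Gamma(k, scale θ): mean = kθ, variance = kθ², so CV = 1/√k.
CV = 1.13, hence k = 1/CV² = 0.783.
Then θ = mean/k = 4960/0.783 = 6330.

k ≈ 0.783, θ ≈ 6330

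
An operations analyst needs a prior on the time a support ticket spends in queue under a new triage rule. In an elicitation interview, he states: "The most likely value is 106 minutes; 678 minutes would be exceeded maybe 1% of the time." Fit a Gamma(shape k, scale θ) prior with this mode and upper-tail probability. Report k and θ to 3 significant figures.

k ≈ 2.05, θ ≈ 101

Gamma(k,θ) with k>1 has mode (k−1)θ, so θ = 106/(k−1).
Need P(X < 678) = 0.99 with θ tied to k this way. Start at k = 2, θ = 106: P(X<678) ≈ 0.988.
Too low — raise k to concentrate. Iterating converges to k ≈ 2.05.
Then θ = 106/(2.05−1) ≈ 101.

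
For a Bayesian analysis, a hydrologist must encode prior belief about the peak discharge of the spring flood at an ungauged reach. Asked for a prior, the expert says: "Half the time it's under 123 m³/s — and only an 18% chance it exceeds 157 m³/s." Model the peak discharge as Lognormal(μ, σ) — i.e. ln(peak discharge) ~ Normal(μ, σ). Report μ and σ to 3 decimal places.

If T ~ Lognormal(μ,σ) then ln T ~ Normal(μ,σ), so the p-quantile of ln T is μ + z_p·σ.
ln(123) = 4.812 and ln(157) = 5.056; z_{0.5} = 0, z_{0.82} = 0.9154.
σ = (5.056 − 4.812)/(0.9154 − (0)) = 0.267.
μ = 4.812 − (0)·0.267 = 4.812.

μ ≈ 4.812, σ ≈ 0.267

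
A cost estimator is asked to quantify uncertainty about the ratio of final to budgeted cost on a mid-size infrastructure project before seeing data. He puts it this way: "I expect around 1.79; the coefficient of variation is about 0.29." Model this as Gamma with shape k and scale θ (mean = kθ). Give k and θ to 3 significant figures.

k ≈ 11.9, θ ≈ 0.151

For Gamma(k, scale θ): mean = kθ, variance = kθ², so CV = 1/√k.
CV = 0.29, hence k = 1/CV² = 11.9.
Then θ = mean/k = 1.79/11.9 = 0.151.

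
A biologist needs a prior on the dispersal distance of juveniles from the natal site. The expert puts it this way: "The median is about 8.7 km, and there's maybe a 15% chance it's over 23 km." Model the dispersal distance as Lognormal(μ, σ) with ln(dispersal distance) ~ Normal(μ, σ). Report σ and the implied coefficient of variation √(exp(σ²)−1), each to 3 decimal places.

σ ≈ 0.938, CV ≈ 1.188

If T ~ Lognormal(μ,σ) then ln T ~ Normal(μ,σ), so the p-quantile of ln T is μ + z_p·σ.
ln(8.7) = 2.163 and ln(23) = 3.135; z_{0.5} = 0, z_{0.85} = 1.036.
σ = (3.135 − 2.163)/(1.036 − (0)) = 0.938.
μ = 2.163 − (0)·0.938 = 2.163.
CV = √(exp(σ²)−1) = √(exp(0.8798)−1) = 1.188.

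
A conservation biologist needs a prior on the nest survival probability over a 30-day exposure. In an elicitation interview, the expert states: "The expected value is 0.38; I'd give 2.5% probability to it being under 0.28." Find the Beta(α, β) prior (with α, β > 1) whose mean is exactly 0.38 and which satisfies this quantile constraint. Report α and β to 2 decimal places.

α ≈ 32.05, β ≈ 52.29

With mean 0.38 fixed, write α = 0.38s, β = 0.62s where s = α+β.
Need P(θ < 0.28) = 0.025 under Beta(0.38s, 0.62s). Normal approximation: (q−m)/√(m(1−m)/s) ≈ z_{0.025} = -1.96, so s ≈ 0.38·0.62·(-1.96)²/(0.28−0.38)² = 90.5.
At s = 90.5: P(θ<0.28) ≈ 0.021. Adjusting to match 0.025 gives s ≈ 84.33.
So α = 0.38·84.33 ≈ 32.05, β = 0.62·84.33 ≈ 52.29.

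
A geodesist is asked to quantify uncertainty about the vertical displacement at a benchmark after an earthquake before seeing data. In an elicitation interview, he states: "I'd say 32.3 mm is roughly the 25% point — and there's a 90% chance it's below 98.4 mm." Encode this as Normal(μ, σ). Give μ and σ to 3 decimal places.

The p-quantile of Normal(μ,σ) is μ + z_p·σ, with z_{0.25} = -0.6745 and z_{0.9} = 1.282.
Eliminate σ: μ = (z₂·x₁ − z₁·x₂)/(z₂ − z₁) = (1.282·32.3 − (-0.6745)·98.4)/1.956 = 55.093.
Then σ = (x₂ − x₁)/(z₂ − z₁) = (98.4 − 32.3)/1.956 = 33.793.

μ = 55.093, σ = 33.793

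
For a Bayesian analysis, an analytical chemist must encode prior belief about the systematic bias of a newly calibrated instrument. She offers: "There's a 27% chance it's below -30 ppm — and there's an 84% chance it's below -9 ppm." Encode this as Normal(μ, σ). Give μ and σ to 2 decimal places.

μ = -21.99, σ = 13.07

For Normal(μ,σ), the p-quantile is μ + z_p·σ. Here z_{0.27} = -0.6128, z_{0.84} = 0.9945.
So -30 = μ − 0.6128σ and -9 = μ + 0.9945σ.
Subtracting: σ = (-9 − -30)/(0.9945 − (-0.6128)) = 13.07.
Then μ = -30 − (-0.6128)·13.07 = -21.99.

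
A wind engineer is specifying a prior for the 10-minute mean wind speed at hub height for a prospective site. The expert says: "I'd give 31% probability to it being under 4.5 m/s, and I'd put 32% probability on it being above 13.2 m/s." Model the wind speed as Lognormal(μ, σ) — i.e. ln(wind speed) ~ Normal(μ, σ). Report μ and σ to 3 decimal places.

If T ~ Lognormal(μ,σ) then ln T ~ Normal(μ,σ), so the p-quantile of ln T is μ + z_p·σ.
ln(4.5) = 1.504 and ln(13.2) = 2.58; z_{0.31} = -0.4959, z_{0.68} = 0.4677.
σ = (2.58 − 1.504)/(0.4677 − (-0.4959)) = 1.117.
μ = 1.504 − (-0.4959)·1.117 = 2.058.

μ ≈ 2.058, σ ≈ 1.117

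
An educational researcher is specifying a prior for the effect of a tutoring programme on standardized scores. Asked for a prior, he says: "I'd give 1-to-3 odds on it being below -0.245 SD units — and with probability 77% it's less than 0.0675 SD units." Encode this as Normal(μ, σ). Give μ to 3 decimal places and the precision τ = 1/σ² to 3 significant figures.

The p-quantile of Normal(μ,σ) is μ + z_p·σ, with z_{0.25} = -0.6745 and z_{0.77} = 0.7388.
Eliminate σ: μ = (z₂·x₁ − z₁·x₂)/(z₂ − z₁) = (0.7388·-0.245 − (-0.6745)·0.0675)/1.413 = -0.096.
Then σ = (x₂ − x₁)/(z₂ − z₁) = (0.0675 − -0.245)/1.413 = 0.221.
Precision τ = 1/σ² = 1/0.2211² = 20.5.

μ = -0.096, τ = 20.5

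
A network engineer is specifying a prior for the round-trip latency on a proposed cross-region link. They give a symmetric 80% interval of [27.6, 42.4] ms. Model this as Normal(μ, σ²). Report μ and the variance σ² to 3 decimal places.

A symmetric 80% interval runs μ ± z·σ with z = 1.282.
Half-width = 7.4, so σ = 7.4/1.282 = 5.7743 and σ² = 33.342.
μ is the interval midpoint, 35.000.

μ = 35.000, σ² = 33.342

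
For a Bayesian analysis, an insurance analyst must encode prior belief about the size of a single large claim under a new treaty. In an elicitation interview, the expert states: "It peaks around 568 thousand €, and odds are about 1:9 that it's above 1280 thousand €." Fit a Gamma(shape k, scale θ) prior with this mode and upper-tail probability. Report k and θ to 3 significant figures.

k ≈ 3.91, θ ≈ 195

Gamma(k,θ) with k>1 has mode (k−1)θ, so θ = 568/(k−1).
Need P(X < 1280) = 0.9 with θ tied to k this way. Start at k = 2, θ = 568: P(X<1280) ≈ 0.658.
Too low — raise k to concentrate. Iterating converges to k ≈ 3.91.
Then θ = 568/(3.91−1) ≈ 195.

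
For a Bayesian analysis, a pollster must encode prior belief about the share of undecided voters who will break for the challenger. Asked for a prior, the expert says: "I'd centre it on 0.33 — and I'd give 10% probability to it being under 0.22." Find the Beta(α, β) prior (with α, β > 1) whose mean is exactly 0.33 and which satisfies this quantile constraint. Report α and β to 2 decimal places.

α ≈ 9.27, β ≈ 18.81

With mean 0.33 fixed, write α = 0.33s, β = 0.67s where s = α+β.
Need P(θ < 0.22) = 0.1 under Beta(0.33s, 0.67s). Normal approximation: (q−m)/√(m(1−m)/s) ≈ z_{0.1} = -1.28, so s ≈ 0.33·0.67·(-1.28)²/(0.22−0.33)² = 30.0.
At s = 30.0: P(θ<0.22) ≈ 0.092. Adjusting to match 0.1 gives s ≈ 28.08.
So α = 0.33·28.08 ≈ 9.27, β = 0.67·28.08 ≈ 18.81.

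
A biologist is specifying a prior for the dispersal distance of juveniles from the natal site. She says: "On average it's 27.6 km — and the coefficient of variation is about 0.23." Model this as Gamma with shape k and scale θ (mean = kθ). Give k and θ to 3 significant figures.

k ≈ 18.9, θ ≈ 1.46

For Gamma(k, scale θ): mean = kθ, variance = kθ², so CV = 1/√k.
CV = 0.23, hence k = 1/CV² = 18.9.
Then θ = mean/k = 27.6/18.9 = 1.46.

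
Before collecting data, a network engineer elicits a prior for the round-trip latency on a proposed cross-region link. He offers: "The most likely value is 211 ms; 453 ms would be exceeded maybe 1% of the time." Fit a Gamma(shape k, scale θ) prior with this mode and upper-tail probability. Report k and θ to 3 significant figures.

Gamma(k,θ) with k>1 has mode (k−1)θ, so θ = 211/(k−1).
Need P(X < 453) = 0.99 with θ tied to k this way. Start at k = 2, θ = 211: P(X<453) ≈ 0.632.
Too low — raise k to concentrate. Iterating converges to k ≈ 9.3.
Then θ = 211/(9.3−1) ≈ 25.4.

k ≈ 9.3, θ ≈ 25.4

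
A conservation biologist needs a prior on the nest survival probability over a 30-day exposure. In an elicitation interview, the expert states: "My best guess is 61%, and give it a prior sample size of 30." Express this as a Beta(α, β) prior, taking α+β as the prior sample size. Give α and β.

α = 18.3, β = 11.7

Under the effective-sample-size interpretation, Beta(α, β) has prior mean α/(α+β) and prior sample size α+β.
So α+β = 30 and α/(α+β) = 0.61, giving α = 0.61·30 = 18.3 and β = 30 − 18.3 = 11.7.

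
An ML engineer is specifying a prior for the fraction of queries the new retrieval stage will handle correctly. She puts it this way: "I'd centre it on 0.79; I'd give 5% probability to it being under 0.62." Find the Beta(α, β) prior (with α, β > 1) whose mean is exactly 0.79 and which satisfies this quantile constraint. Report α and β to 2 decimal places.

α ≈ 14.35, β ≈ 3.81

With mean 0.79 fixed, write α = 0.79s, β = 0.21s where s = α+β.
Need P(θ < 0.62) = 0.05 under Beta(0.79s, 0.21s). Normal approximation: (q−m)/√(m(1−m)/s) ≈ z_{0.05} = -1.64, so s ≈ 0.79·0.21·(-1.64)²/(0.62−0.79)² = 15.5.
At s = 15.5: P(θ<0.62) ≈ 0.062. Adjusting to match 0.05 gives s ≈ 18.16.
So α = 0.79·18.16 ≈ 14.35, β = 0.21·18.16 ≈ 3.81.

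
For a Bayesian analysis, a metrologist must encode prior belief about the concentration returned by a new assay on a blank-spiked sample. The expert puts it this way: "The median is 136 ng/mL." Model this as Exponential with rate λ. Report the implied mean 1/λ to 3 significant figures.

mean ≈ 196 ng/mL

Exponential median = ln 2 / λ, so λ = ln 2 / 136.0 = 0.0051.
Mean = 1/λ = 196 ng/mL.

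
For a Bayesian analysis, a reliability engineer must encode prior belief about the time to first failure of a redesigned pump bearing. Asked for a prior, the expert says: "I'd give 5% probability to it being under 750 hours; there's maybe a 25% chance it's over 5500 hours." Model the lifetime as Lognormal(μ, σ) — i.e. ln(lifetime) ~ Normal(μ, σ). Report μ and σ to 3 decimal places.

If T ~ Lognormal(μ,σ) then ln T ~ Normal(μ,σ), so the p-quantile of ln T is μ + z_p·σ.
ln(750) = 6.62 and ln(5500) = 8.613; z_{0.05} = -1.645, z_{0.75} = 0.6745.
σ = (8.613 − 6.62)/(0.6745 − (-1.645)) = 0.859.
μ = 6.62 − (-1.645)·0.859 = 8.033.

μ ≈ 8.033, σ ≈ 0.859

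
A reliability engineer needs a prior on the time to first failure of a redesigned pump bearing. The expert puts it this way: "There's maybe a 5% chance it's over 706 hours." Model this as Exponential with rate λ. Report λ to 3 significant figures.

P(T > 706.0) = e^(−λ·706.0) = 0.05, so λ = −ln(0.05)/706.0 = 0.00424.

λ ≈ 0.00424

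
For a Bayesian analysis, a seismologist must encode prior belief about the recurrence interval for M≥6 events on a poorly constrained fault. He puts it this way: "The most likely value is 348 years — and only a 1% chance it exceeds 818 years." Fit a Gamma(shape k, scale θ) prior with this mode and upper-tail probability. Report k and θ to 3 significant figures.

k ≈ 7.51, θ ≈ 53.4

Gamma(k,θ) with k>1 has mode (k−1)θ, so θ = 348/(k−1).
Need P(X < 818) = 0.99 with θ tied to k this way. Start at k = 2, θ = 348: P(X<818) ≈ 0.681.
Too low — raise k to concentrate. Iterating converges to k ≈ 7.51.
Then θ = 348/(7.51−1) ≈ 53.4.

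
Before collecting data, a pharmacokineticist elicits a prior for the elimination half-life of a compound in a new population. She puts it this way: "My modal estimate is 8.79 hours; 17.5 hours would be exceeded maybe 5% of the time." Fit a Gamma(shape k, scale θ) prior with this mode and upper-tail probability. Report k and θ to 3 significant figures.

Gamma(k,θ) with k>1 has mode (k−1)θ, so θ = 8.79/(k−1).
Need P(X < 17.5) = 0.95 with θ tied to k this way. Start at k = 2, θ = 8.79: P(X<17.5) ≈ 0.592.
Too low — raise k to concentrate. Iterating converges to k ≈ 6.85.
Then θ = 8.79/(6.85−1) ≈ 1.5.

k ≈ 6.85, θ ≈ 1.5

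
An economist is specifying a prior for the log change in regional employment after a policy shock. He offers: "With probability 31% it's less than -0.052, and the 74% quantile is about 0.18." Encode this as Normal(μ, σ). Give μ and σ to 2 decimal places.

μ = 0.05, σ = 0.20

For Normal(μ,σ), the p-quantile is μ + z_p·σ. Here z_{0.31} = -0.4959, z_{0.74} = 0.6433.
So -0.052 = μ − 0.4959σ and 0.18 = μ + 0.6433σ.
Subtracting: σ = (0.18 − -0.052)/(0.6433 − (-0.4959)) = 0.20.
Then μ = -0.052 − (-0.4959)·0.20 = 0.05.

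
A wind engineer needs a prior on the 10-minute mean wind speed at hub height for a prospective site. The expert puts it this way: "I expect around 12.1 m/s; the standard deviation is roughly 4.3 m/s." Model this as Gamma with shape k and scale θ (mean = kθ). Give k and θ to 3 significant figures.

k ≈ 7.92, θ ≈ 1.53

For Gamma(k, scale θ): mean = kθ, variance = kθ², so CV = 1/√k.
CV = SD/mean = 4.3/12.1 = 0.3554, hence k = 1/CV² = 7.92.
Then θ = mean/k = 12.1/7.92 = 1.53.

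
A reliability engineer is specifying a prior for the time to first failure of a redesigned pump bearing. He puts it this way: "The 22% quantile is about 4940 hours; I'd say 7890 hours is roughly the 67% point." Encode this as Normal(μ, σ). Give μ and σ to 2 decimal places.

μ = 6819.35, σ = 2433.78

For Normal(μ,σ), the p-quantile is μ + z_p·σ. Here z_{0.22} = -0.7722, z_{0.67} = 0.4399.
So 4940 = μ − 0.7722σ and 7890 = μ + 0.4399σ.
Subtracting: σ = (7890 − 4940)/(0.4399 − (-0.7722)) = 2433.78.
Then μ = 4940 − (-0.7722)·2433.78 = 6819.35.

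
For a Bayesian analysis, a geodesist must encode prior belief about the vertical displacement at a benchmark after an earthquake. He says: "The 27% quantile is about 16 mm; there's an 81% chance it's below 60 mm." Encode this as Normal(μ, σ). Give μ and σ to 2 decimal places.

For Normal(μ,σ), the p-quantile is μ + z_p·σ. Here z_{0.27} = -0.6128, z_{0.81} = 0.8779.
So 16 = μ − 0.6128σ and 60 = μ + 0.8779σ.
Subtracting: σ = (60 − 16)/(0.8779 − (-0.6128)) = 29.52.
Then μ = 16 − (-0.6128)·29.52 = 34.09.

μ = 34.09, σ = 29.52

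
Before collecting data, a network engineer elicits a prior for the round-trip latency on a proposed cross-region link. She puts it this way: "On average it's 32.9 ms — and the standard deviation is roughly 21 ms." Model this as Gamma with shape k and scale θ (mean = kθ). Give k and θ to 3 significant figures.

For Gamma(k, scale θ): mean = kθ, variance = kθ², so CV = 1/√k.
CV = SD/mean = 21/32.9 = 0.6383, hence k = 1/CV² = 2.45.
Then θ = mean/k = 32.9/2.45 = 13.4.

k ≈ 2.45, θ ≈ 13.4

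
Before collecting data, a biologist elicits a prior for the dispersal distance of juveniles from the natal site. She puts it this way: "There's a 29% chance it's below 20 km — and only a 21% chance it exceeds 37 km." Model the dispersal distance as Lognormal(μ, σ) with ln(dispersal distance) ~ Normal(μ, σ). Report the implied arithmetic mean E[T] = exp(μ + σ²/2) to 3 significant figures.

E[T] ≈ 28.5 km

If T ~ Lognormal(μ,σ) then ln T ~ Normal(μ,σ), so the p-quantile of ln T is μ + z_p·σ.
ln(20) = 2.996 and ln(37) = 3.611; z_{0.29} = -0.5534, z_{0.79} = 0.8064.
σ = (3.611 − 2.996)/(0.8064 − (-0.5534)) = 0.452.
μ = 2.996 − (-0.5534)·0.452 = 3.246.
E[T] = exp(μ + σ²/2) = exp(3.246 + 0.1023) = 28.5 km.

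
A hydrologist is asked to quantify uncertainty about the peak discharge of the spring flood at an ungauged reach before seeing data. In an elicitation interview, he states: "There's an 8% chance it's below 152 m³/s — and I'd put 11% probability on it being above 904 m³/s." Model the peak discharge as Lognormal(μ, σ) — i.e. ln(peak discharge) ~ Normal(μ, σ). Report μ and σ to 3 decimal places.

If T ~ Lognormal(μ,σ) then ln T ~ Normal(μ,σ), so the p-quantile of ln T is μ + z_p·σ.
ln(152) = 5.024 and ln(904) = 6.807; z_{0.08} = -1.405, z_{0.89} = 1.227.
σ = (6.807 − 5.024)/(1.227 − (-1.405)) = 0.678.
μ = 5.024 − (-1.405)·0.678 = 5.976.

μ ≈ 5.976, σ ≈ 0.678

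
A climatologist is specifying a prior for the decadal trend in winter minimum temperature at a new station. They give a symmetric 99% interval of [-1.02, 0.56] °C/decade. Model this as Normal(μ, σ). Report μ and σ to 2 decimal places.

A symmetric 99% interval runs μ ± z·σ with z = 2.576.
Half-width = 0.79, so σ = 0.79/2.576 = 0.31.
μ is the interval midpoint, -0.23.

μ = -0.23, σ = 0.31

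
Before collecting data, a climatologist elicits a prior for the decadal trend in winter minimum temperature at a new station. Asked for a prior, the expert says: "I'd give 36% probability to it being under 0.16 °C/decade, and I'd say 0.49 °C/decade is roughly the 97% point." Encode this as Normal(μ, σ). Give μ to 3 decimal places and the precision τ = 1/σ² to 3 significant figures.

μ = 0.213, τ = 46

For Normal(μ,σ), the p-quantile is μ + z_p·σ. Here z_{0.36} = -0.3585, z_{0.97} = 1.881.
So 0.16 = μ − 0.3585σ and 0.49 = μ + 1.881σ.
Subtracting: σ = (0.49 − 0.16)/(1.881 − (-0.3585)) = 0.147.
Then μ = 0.16 − (-0.3585)·0.147 = 0.213.
Precision τ = 1/σ² = 1/0.1474² = 46.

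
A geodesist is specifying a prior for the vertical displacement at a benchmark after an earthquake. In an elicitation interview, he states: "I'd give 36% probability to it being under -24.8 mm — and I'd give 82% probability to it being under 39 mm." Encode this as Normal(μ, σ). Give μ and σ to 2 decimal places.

μ = -6.85, σ = 50.09

For Normal(μ,σ), the p-quantile is μ + z_p·σ. Here z_{0.36} = -0.3585, z_{0.82} = 0.9154.
So -24.8 = μ − 0.3585σ and 39 = μ + 0.9154σ.
Subtracting: σ = (39 − -24.8)/(0.9154 − (-0.3585)) = 50.09.
Then μ = -24.8 − (-0.3585)·50.09 = -6.85.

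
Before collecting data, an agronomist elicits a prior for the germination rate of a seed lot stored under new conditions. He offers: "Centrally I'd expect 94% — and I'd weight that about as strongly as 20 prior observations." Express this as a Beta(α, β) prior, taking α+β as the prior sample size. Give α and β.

Under the effective-sample-size interpretation, Beta(α, β) has prior mean α/(α+β) and prior sample size α+β.
So α+β = 20 and α/(α+β) = 0.94, giving α = 0.94·20 = 18.8 and β = 20 − 18.8 = 1.2.

α = 18.8, β = 1.2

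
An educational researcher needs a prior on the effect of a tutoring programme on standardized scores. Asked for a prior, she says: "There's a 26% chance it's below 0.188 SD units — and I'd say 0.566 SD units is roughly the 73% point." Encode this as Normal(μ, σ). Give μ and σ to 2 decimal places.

The p-quantile of Normal(μ,σ) is μ + z_p·σ, with z_{0.26} = -0.6433 and z_{0.73} = 0.6128.
Eliminate σ: μ = (z₂·x₁ − z₁·x₂)/(z₂ − z₁) = (0.6128·0.188 − (-0.6433)·0.566)/1.256 = 0.38.
Then σ = (x₂ − x₁)/(z₂ − z₁) = (0.566 − 0.188)/1.256 = 0.30.

μ = 0.38, σ = 0.30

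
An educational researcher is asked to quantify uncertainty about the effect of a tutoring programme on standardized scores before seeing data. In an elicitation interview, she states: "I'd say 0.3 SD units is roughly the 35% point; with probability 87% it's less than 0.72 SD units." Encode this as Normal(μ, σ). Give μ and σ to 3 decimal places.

For Normal(μ,σ), the p-quantile is μ + z_p·σ. Here z_{0.35} = -0.3853, z_{0.87} = 1.126.
So 0.3 = μ − 0.3853σ and 0.72 = μ + 1.126σ.
Subtracting: σ = (0.72 − 0.3)/(1.126 − (-0.3853)) = 0.278.
Then μ = 0.3 − (-0.3853)·0.278 = 0.407.

μ = 0.407, σ = 0.278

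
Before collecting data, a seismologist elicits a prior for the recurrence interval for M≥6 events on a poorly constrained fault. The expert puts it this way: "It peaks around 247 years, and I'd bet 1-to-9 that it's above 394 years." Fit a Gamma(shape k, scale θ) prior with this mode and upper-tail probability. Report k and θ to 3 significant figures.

k ≈ 9.61, θ ≈ 28.7

Gamma(k,θ) with k>1 has mode (k−1)θ, so θ = 247/(k−1).
Need P(X < 394) = 0.9 with θ tied to k this way. Start at k = 2, θ = 247: P(X<394) ≈ 0.473.
Too low — raise k to concentrate. Iterating converges to k ≈ 9.61.
Then θ = 247/(9.61−1) ≈ 28.7.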